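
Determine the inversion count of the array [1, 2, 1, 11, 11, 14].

Finding inversions in [1, 2, 1, 11, 11, 14]:

(1, 2): arr[1]=2 > arr[2]=1

Total inversions: 1

The array has 1 inversion(s): (1,2). Each pair (i,j) satisfies i < j and arr[i] > arr[j].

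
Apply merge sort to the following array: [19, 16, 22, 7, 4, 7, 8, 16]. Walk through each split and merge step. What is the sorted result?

Merge sort trace:

Split: [19, 16, 22, 7, 4, 7, 8, 16] -> [19, 16, 22, 7] and [4, 7, 8, 16]
  Split: [19, 16, 22, 7] -> [19, 16] and [22, 7]
    Split: [19, 16] -> [19] and [16]
    Merge: [19] + [16] -> [16, 19]
    Split: [22, 7] -> [22] and [7]
    Merge: [22] + [7] -> [7, 22]
  Merge: [16, 19] + [7, 22] -> [7, 16, 19, 22]
  Split: [4, 7, 8, 16] -> [4, 7] and [8, 16]
    Split: [4, 7] -> [4] and [7]
    Merge: [4] + [7] -> [4, 7]
    Split: [8, 16] -> [8] and [16]
    Merge: [8] + [16] -> [8, 16]
  Merge: [4, 7] + [8, 16] -> [4, 7, 8, 16]
Merge: [7, 16, 19, 22] + [4, 7, 8, 16] -> [4, 7, 7, 8, 16, 16, 19, 22]

Final sorted array: [4, 7, 7, 8, 16, 16, 19, 22]

The merge sort proceeds by recursively splitting the array and merging sorted halves.
After all merges, the sorted array is [4, 7, 7, 8, 16, 16, 19, 22].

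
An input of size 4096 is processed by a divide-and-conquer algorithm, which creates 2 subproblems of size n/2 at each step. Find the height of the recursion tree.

For divide and conquer with division factor 2:

Problem sizes at each level:
Level 0: 4096
Level 1: 2048
Level 2: 1024
Level 3: 512
Level 4: 256
Level 5: 128
Level 6: 64
Level 7: 32
Level 8: 16
Level 9: 8
Level 10: 4
Level 11: 2
Level 12: 1

The root is level 0 and the size-1 base case is level 12 (the tree spans levels 0 through 12, i.e. 13 levels counting the root), so the depth is the number of divisions: log_2(4096) = 12

The recursion tree depth is log_2(4096) = 12. At each level, the problem size is divided by 2, so it takes 12 divisions to reduce to a base case of size 1. The algorithm makes 2 recursive calls at each level.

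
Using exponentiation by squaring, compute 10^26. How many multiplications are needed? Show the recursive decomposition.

Computing 10^26 by squaring (build up from 10^1; each line after the first costs one multiplication):

10^1 = 10
10^2 = (10^1)^2 = 10^2 = 100
10^3 = 10 * 10^2 = 10 * 100 = 1000
10^6 = (10^3)^2 = 1000^2 = 1000000
10^12 = (10^6)^2 = 1000000^2 = 1000000000000
10^13 = 10 * 10^12 = 10 * 1000000000000 = 10000000000000
10^26 = (10^13)^2 = 10000000000000^2 = 100000000000000000000000000

Result: 100000000000000000000000000
Multiplications needed: 6 (6 lines after 10^1)

10^26 = 100000000000000000000000000. Using exponentiation by squaring, this requires 6 multiplications. The key idea: if the exponent is even, square the half-power; if odd, multiply by the base once.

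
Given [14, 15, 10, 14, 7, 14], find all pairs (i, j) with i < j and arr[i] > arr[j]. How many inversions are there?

Finding inversions in [14, 15, 10, 14, 7, 14]:

(0, 2): arr[0]=14 > arr[2]=10
(0, 4): arr[0]=14 > arr[4]=7
(1, 2): arr[1]=15 > arr[2]=10
(1, 3): arr[1]=15 > arr[3]=14
(1, 4): arr[1]=15 > arr[4]=7
(1, 5): arr[1]=15 > arr[5]=14
(2, 4): arr[2]=10 > arr[4]=7
(3, 4): arr[3]=14 > arr[4]=7

Total inversions: 8

The array has 8 inversion(s): (0,2), (0,4), (1,2), (1,3), (1,4), (1,5), (2,4), (3,4). Each pair (i,j) satisfies i < j and arr[i] > arr[j].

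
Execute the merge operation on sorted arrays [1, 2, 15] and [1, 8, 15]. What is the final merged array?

Merging process:

Compare 1 vs 1: take 1 from left. Merged: [1]
Compare 2 vs 1: take 1 from right. Merged: [1, 1]
Compare 2 vs 8: take 2 from left. Merged: [1, 1, 2]
Compare 15 vs 8: take 8 from right. Merged: [1, 1, 2, 8]
Compare 15 vs 15: take 15 from left. Merged: [1, 1, 2, 8, 15]
Append remaining from right: [15]. Merged: [1, 1, 2, 8, 15, 15]

Final merged array: [1, 1, 2, 8, 15, 15]
Total comparisons: 5

The merged array is [1, 1, 2, 8, 15, 15], requiring 5 comparisons. The merge step runs in O(n) time where n is the total number of elements.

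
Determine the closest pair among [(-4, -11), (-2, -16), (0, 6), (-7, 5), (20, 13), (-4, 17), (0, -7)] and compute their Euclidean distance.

Computing all pairwise distances among 7 points:

d((-4, -11), (-2, -16)) = 5.3852 <-- minimum
d((-4, -11), (0, 6)) = 17.4642
d((-4, -11), (-7, 5)) = 16.2788
d((-4, -11), (20, 13)) = 33.9411
d((-4, -11), (-4, 17)) = 28.0
d((-4, -11), (0, -7)) = 5.6569
d((-2, -16), (0, 6)) = 22.0907
d((-2, -16), (-7, 5)) = 21.587
d((-2, -16), (20, 13)) = 36.4005
d((-2, -16), (-4, 17)) = 33.0606
d((-2, -16), (0, -7)) = 9.2195
d((0, 6), (-7, 5)) = 7.0711
d((0, 6), (20, 13)) = 21.1896
d((0, 6), (-4, 17)) = 11.7047
d((0, 6), (0, -7)) = 13.0
d((-7, 5), (20, 13)) = 28.1603
d((-7, 5), (-4, 17)) = 12.3693
d((-7, 5), (0, -7)) = 13.8924
d((20, 13), (-4, 17)) = 24.3311
d((20, 13), (0, -7)) = 28.2843
d((-4, 17), (0, -7)) = 24.3311

Closest pair: (-4, -11) and (-2, -16) with distance 5.3852

The closest pair is (-4, -11) and (-2, -16) with Euclidean distance 5.3852. For 7 points, brute-force pairwise comparison is shown above. For large n, the divide-and-conquer algorithm (sort by x, recurse on halves, check the dividing strip) achieves O(n log n).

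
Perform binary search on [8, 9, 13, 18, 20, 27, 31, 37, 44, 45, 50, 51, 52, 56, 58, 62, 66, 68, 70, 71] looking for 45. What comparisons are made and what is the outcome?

Binary search for 45 in [8, 9, 13, 18, 20, 27, 31, 37, 44, 45, 50, 51, 52, 56, 58, 62, 66, 68, 70, 71]:

lo=0, hi=19, mid=9, arr[mid]=45 -> Found target at index 9!

Binary search finds 45 at index 9 after 1 comparisons. The search repeatedly halves the search space by comparing with the middle element.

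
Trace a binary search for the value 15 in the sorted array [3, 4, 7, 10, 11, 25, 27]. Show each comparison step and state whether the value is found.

Binary search for 15 in [3, 4, 7, 10, 11, 25, 27]:

lo=0, hi=6, mid=3, arr[mid]=10 -> 10 < 15, search right half
lo=4, hi=6, mid=5, arr[mid]=25 -> 25 > 15, search left half
lo=4, hi=4, mid=4, arr[mid]=11 -> 11 < 15, search right half
lo=5 > hi=4, target 15 not found

Binary search determines that 15 is not in the array after 3 comparisons. The search space was exhausted without finding the target.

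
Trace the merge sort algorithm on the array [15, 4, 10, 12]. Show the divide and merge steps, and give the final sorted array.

Merge sort trace:

Split: [15, 4, 10, 12] -> [15, 4] and [10, 12]
  Split: [15, 4] -> [15] and [4]
  Merge: [15] + [4] -> [4, 15]
  Split: [10, 12] -> [10] and [12]
  Merge: [10] + [12] -> [10, 12]
Merge: [4, 15] + [10, 12] -> [4, 10, 12, 15]

Final sorted array: [4, 10, 12, 15]

The merge sort proceeds by recursively splitting the array and merging sorted halves.
After all merges, the sorted array is [4, 10, 12, 15].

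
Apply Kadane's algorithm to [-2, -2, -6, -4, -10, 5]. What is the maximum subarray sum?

Using Kadane's algorithm on [-2, -2, -6, -4, -10, 5]:

Scanning through the array:
Position 1 (value -2): max_ending_here = -2, max_so_far = -2
Position 2 (value -6): max_ending_here = -6, max_so_far = -2
Position 3 (value -4): max_ending_here = -4, max_so_far = -2
Position 4 (value -10): max_ending_here = -10, max_so_far = -2
Position 5 (value 5): max_ending_here = 5, max_so_far = 5

Maximum subarray: [5]
Maximum sum: 5

The maximum subarray is [5] with sum 5. This subarray runs from index 5 to index 5.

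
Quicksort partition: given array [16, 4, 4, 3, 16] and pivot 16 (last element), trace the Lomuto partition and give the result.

Lomuto partition with pivot = 16:

Initial array: [16, 4, 4, 3, 16]

arr[0]=16 <= 16: swap with position 0, array becomes [16, 4, 4, 3, 16]
arr[1]=4 <= 16: swap with position 1, array becomes [16, 4, 4, 3, 16]
arr[2]=4 <= 16: swap with position 2, array becomes [16, 4, 4, 3, 16]
arr[3]=3 <= 16: swap with position 3, array becomes [16, 4, 4, 3, 16]

Place pivot at position 4: [16, 4, 4, 3, 16]
Pivot position: 4

After partitioning with pivot 16, the array becomes [16, 4, 4, 3, 16]. The pivot is placed at index 4. All elements to the left of the pivot are <= 16, and all elements to the right are > 16.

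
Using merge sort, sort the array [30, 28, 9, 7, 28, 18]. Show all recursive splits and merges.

Merge sort trace:

Split: [30, 28, 9, 7, 28, 18] -> [30, 28, 9] and [7, 28, 18]
  Split: [30, 28, 9] -> [30] and [28, 9]
    Split: [28, 9] -> [28] and [9]
    Merge: [28] + [9] -> [9, 28]
  Merge: [30] + [9, 28] -> [9, 28, 30]
  Split: [7, 28, 18] -> [7] and [28, 18]
    Split: [28, 18] -> [28] and [18]
    Merge: [28] + [18] -> [18, 28]
  Merge: [7] + [18, 28] -> [7, 18, 28]
Merge: [9, 28, 30] + [7, 18, 28] -> [7, 9, 18, 28, 28, 30]

Final sorted array: [7, 9, 18, 28, 28, 30]

The merge sort proceeds by recursively splitting the array and merging sorted halves.
After all merges, the sorted array is [7, 9, 18, 28, 28, 30].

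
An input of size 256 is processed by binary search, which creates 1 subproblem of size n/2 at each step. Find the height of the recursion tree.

For divide and conquer with division factor 2:

Problem sizes at each level:
Level 0: 256
Level 1: 128
Level 2: 64
Level 3: 32
Level 4: 16
Level 5: 8
Level 6: 4
Level 7: 2
Level 8: 1

The root is level 0 and the size-1 base case is level 8 (the tree spans levels 0 through 8, i.e. 9 levels counting the root), so the depth is the number of divisions: log_2(256) = 8

The recursion tree depth is log_2(256) = 8. At each level, the problem size is divided by 2, so it takes 8 divisions to reduce to a base case of size 1. The algorithm makes 1 recursive call at each level.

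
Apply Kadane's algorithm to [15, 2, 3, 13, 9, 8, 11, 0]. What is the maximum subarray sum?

Using Kadane's algorithm on [15, 2, 3, 13, 9, 8, 11, 0]:

Scanning through the array:
Position 1 (value 2): max_ending_here = 17, max_so_far = 17
Position 2 (value 3): max_ending_here = 20, max_so_far = 20
Position 3 (value 13): max_ending_here = 33, max_so_far = 33
Position 4 (value 9): max_ending_here = 42, max_so_far = 42
Position 5 (value 8): max_ending_here = 50, max_so_far = 50
Position 6 (value 11): max_ending_here = 61, max_so_far = 61
Position 7 (value 0): max_ending_here = 61, max_so_far = 61

Maximum subarray: [15, 2, 3, 13, 9, 8, 11]
Maximum sum: 61

The maximum subarray is [15, 2, 3, 13, 9, 8, 11] with sum 61. This subarray runs from index 0 to index 6.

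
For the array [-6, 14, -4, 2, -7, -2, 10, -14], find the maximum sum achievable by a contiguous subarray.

Using Kadane's algorithm on [-6, 14, -4, 2, -7, -2, 10, -14]:

Scanning through the array:
Position 1 (value 14): max_ending_here = 14, max_so_far = 14
Position 2 (value -4): max_ending_here = 10, max_so_far = 14
Position 3 (value 2): max_ending_here = 12, max_so_far = 14
Position 4 (value -7): max_ending_here = 5, max_so_far = 14
Position 5 (value -2): max_ending_here = 3, max_so_far = 14
Position 6 (value 10): max_ending_here = 13, max_so_far = 14
Position 7 (value -14): max_ending_here = -1, max_so_far = 14

Maximum subarray: [14]
Maximum sum: 14

The maximum subarray is [14] with sum 14. This subarray runs from index 1 to index 1.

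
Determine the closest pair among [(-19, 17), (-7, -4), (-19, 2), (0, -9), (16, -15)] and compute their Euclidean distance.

Computing all pairwise distances among 5 points:

d((-19, 17), (-7, -4)) = 24.1868
d((-19, 17), (-19, 2)) = 15.0
d((-19, 17), (0, -9)) = 32.2025
d((-19, 17), (16, -15)) = 47.4236
d((-7, -4), (-19, 2)) = 13.4164
d((-7, -4), (0, -9)) = 8.6023 <-- minimum
d((-7, -4), (16, -15)) = 25.4951
d((-19, 2), (0, -9)) = 21.9545
d((-19, 2), (16, -15)) = 38.9102
d((0, -9), (16, -15)) = 17.088

Closest pair: (-7, -4) and (0, -9) with distance 8.6023

The closest pair is (-7, -4) and (0, -9) with Euclidean distance 8.6023. For 5 points, brute-force pairwise comparison is shown above. For large n, the divide-and-conquer algorithm (sort by x, recurse on halves, check the dividing strip) achieves O(n log n).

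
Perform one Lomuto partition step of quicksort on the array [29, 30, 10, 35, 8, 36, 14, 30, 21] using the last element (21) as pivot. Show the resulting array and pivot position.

Lomuto partition with pivot = 21:

Initial array: [29, 30, 10, 35, 8, 36, 14, 30, 21]

arr[0]=29 > 21: no swap
arr[1]=30 > 21: no swap
arr[2]=10 <= 21: swap with position 0, array becomes [10, 30, 29, 35, 8, 36, 14, 30, 21]
arr[3]=35 > 21: no swap
arr[4]=8 <= 21: swap with position 1, array becomes [10, 8, 29, 35, 30, 36, 14, 30, 21]
arr[5]=36 > 21: no swap
arr[6]=14 <= 21: swap with position 2, array becomes [10, 8, 14, 35, 30, 36, 29, 30, 21]
arr[7]=30 > 21: no swap

Place pivot at position 3: [10, 8, 14, 21, 30, 36, 29, 30, 35]
Pivot position: 3

After partitioning with pivot 21, the array becomes [10, 8, 14, 21, 30, 36, 29, 30, 35]. The pivot is placed at index 3. All elements to the left of the pivot are <= 21, and all elements to the right are > 21.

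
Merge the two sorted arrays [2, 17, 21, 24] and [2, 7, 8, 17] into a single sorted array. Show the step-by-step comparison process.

Merging process:

Compare 2 vs 2: take 2 from left. Merged: [2]
Compare 17 vs 2: take 2 from right. Merged: [2, 2]
Compare 17 vs 7: take 7 from right. Merged: [2, 2, 7]
Compare 17 vs 8: take 8 from right. Merged: [2, 2, 7, 8]
Compare 17 vs 17: take 17 from left. Merged: [2, 2, 7, 8, 17]
Compare 21 vs 17: take 17 from right. Merged: [2, 2, 7, 8, 17, 17]
Append remaining from left: [21, 24]. Merged: [2, 2, 7, 8, 17, 17, 21, 24]

Final merged array: [2, 2, 7, 8, 17, 17, 21, 24]
Total comparisons: 6

The merged array is [2, 2, 7, 8, 17, 17, 21, 24], requiring 6 comparisons. The merge step runs in O(n) time where n is the total number of elements.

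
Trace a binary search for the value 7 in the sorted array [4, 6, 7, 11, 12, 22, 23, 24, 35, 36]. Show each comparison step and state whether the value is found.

Binary search for 7 in [4, 6, 7, 11, 12, 22, 23, 24, 35, 36]:

lo=0, hi=9, mid=4, arr[mid]=12 -> 12 > 7, search left half
lo=0, hi=3, mid=1, arr[mid]=6 -> 6 < 7, search right half
lo=2, hi=3, mid=2, arr[mid]=7 -> Found target at index 2!

Binary search finds 7 at index 2 after 3 comparisons. The search repeatedly halves the search space by comparing with the middle element.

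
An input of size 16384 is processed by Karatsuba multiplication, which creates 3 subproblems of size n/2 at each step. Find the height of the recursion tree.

For divide and conquer with division factor 2:

Problem sizes at each level:
Level 0: 16384
Level 1: 8192
Level 2: 4096
Level 3: 2048
Level 4: 1024
Level 5: 512
Level 6: 256
Level 7: 128
Level 8: 64
Level 9: 32
Level 10: 16
Level 11: 8
Level 12: 4
Level 13: 2
Level 14: 1

The root is level 0 and the size-1 base case is level 14 (the tree spans levels 0 through 14, i.e. 15 levels counting the root), so the depth is the number of divisions: log_2(16384) = 14

The recursion tree depth is log_2(16384) = 14. At each level, the problem size is divided by 2, so it takes 14 divisions to reduce to a base case of size 1. The algorithm makes 3 recursive calls at each level.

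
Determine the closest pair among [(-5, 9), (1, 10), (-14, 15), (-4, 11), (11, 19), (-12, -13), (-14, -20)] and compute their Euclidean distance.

Computing all pairwise distances among 7 points:

d((-5, 9), (1, 10)) = 6.0828
d((-5, 9), (-14, 15)) = 10.8167
d((-5, 9), (-4, 11)) = 2.2361 <-- minimum
d((-5, 9), (11, 19)) = 18.868
d((-5, 9), (-12, -13)) = 23.0868
d((-5, 9), (-14, -20)) = 30.3645
d((1, 10), (-14, 15)) = 15.8114
d((1, 10), (-4, 11)) = 5.099
d((1, 10), (11, 19)) = 13.4536
d((1, 10), (-12, -13)) = 26.4197
d((1, 10), (-14, -20)) = 33.541
d((-14, 15), (-4, 11)) = 10.7703
d((-14, 15), (11, 19)) = 25.318
d((-14, 15), (-12, -13)) = 28.0713
d((-14, 15), (-14, -20)) = 35.0
d((-4, 11), (11, 19)) = 17.0
d((-4, 11), (-12, -13)) = 25.2982
d((-4, 11), (-14, -20)) = 32.573
d((11, 19), (-12, -13)) = 39.4081
d((11, 19), (-14, -20)) = 46.3249
d((-12, -13), (-14, -20)) = 7.2801

Closest pair: (-5, 9) and (-4, 11) with distance 2.2361

The closest pair is (-5, 9) and (-4, 11) with Euclidean distance 2.2361. For 7 points, brute-force pairwise comparison is shown above. For large n, the divide-and-conquer algorithm (sort by x, recurse on halves, check the dividing strip) achieves O(n log n).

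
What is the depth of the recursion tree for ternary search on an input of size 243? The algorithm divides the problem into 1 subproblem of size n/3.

For divide and conquer with division factor 3:

Problem sizes at each level:
Level 0: 243
Level 1: 81
Level 2: 27
Level 3: 9
Level 4: 3
Level 5: 1

The root is level 0 and the size-1 base case is level 5 (the tree spans levels 0 through 5, i.e. 6 levels counting the root), so the depth is the number of divisions: log_3(243) = 5

The recursion tree depth is log_3(243) = 5. At each level, the problem size is divided by 3, so it takes 5 divisions to reduce to a base case of size 1. The algorithm makes 1 recursive call at each level.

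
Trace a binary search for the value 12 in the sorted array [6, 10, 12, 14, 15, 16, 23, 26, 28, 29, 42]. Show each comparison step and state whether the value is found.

Binary search for 12 in [6, 10, 12, 14, 15, 16, 23, 26, 28, 29, 42]:

lo=0, hi=10, mid=5, arr[mid]=16 -> 16 > 12, search left half
lo=0, hi=4, mid=2, arr[mid]=12 -> Found target at index 2!

Binary search finds 12 at index 2 after 2 comparisons. The search repeatedly halves the search space by comparing with the middle element.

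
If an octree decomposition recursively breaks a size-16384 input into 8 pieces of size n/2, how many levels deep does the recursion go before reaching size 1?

For divide and conquer with division factor 2:

Problem sizes at each level:
Level 0: 16384
Level 1: 8192
Level 2: 4096
Level 3: 2048
Level 4: 1024
Level 5: 512
Level 6: 256
Level 7: 128
Level 8: 64
Level 9: 32
Level 10: 16
Level 11: 8
Level 12: 4
Level 13: 2
Level 14: 1

The root is level 0 and the size-1 base case is level 14 (the tree spans levels 0 through 14, i.e. 15 levels counting the root), so the depth is the number of divisions: log_2(16384) = 14

The recursion tree depth is log_2(16384) = 14. At each level, the problem size is divided by 2, so it takes 14 divisions to reduce to a base case of size 1. The algorithm makes 8 recursive calls at each level.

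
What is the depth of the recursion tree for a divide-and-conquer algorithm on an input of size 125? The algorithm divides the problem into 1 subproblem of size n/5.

For divide and conquer with division factor 5:

Problem sizes at each level:
Level 0: 125
Level 1: 25
Level 2: 5
Level 3: 1

The root is level 0 and the size-1 base case is level 3 (the tree spans levels 0 through 3, i.e. 4 levels counting the root), so the depth is the number of divisions: log_5(125) = 3

The recursion tree depth is log_5(125) = 3. At each level, the problem size is divided by 5, so it takes 3 divisions to reduce to a base case of size 1. The algorithm makes 1 recursive call at each level.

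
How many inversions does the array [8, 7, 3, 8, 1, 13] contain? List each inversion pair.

Finding inversions in [8, 7, 3, 8, 1, 13]:

(0, 1): arr[0]=8 > arr[1]=7
(0, 2): arr[0]=8 > arr[2]=3
(0, 4): arr[0]=8 > arr[4]=1
(1, 2): arr[1]=7 > arr[2]=3
(1, 4): arr[1]=7 > arr[4]=1
(2, 4): arr[2]=3 > arr[4]=1
(3, 4): arr[3]=8 > arr[4]=1

Total inversions: 7

The array has 7 inversion(s): (0,1), (0,2), (0,4), (1,2), (1,4), (2,4), (3,4). Each pair (i,j) satisfies i < j and arr[i] > arr[j].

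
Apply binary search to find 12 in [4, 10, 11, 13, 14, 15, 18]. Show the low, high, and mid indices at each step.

Binary search for 12 in [4, 10, 11, 13, 14, 15, 18]:

lo=0, hi=6, mid=3, arr[mid]=13 -> 13 > 12, search left half
lo=0, hi=2, mid=1, arr[mid]=10 -> 10 < 12, search right half
lo=2, hi=2, mid=2, arr[mid]=11 -> 11 < 12, search right half
lo=3 > hi=2, target 12 not found

Binary search determines that 12 is not in the array after 3 comparisons. The search space was exhausted without finding the target.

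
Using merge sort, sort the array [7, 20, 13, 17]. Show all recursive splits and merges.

Merge sort trace:

Split: [7, 20, 13, 17] -> [7, 20] and [13, 17]
  Split: [7, 20] -> [7] and [20]
  Merge: [7] + [20] -> [7, 20]
  Split: [13, 17] -> [13] and [17]
  Merge: [13] + [17] -> [13, 17]
Merge: [7, 20] + [13, 17] -> [7, 13, 17, 20]

Final sorted array: [7, 13, 17, 20]

The merge sort proceeds by recursively splitting the array and merging sorted halves.
After all merges, the sorted array is [7, 13, 17, 20].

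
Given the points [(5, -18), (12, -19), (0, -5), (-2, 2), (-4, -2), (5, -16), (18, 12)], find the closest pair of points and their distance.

Computing all pairwise distances among 7 points:

d((5, -18), (12, -19)) = 7.0711
d((5, -18), (0, -5)) = 13.9284
d((5, -18), (-2, 2)) = 21.1896
d((5, -18), (-4, -2)) = 18.3576
d((5, -18), (5, -16)) = 2.0 <-- minimum
d((5, -18), (18, 12)) = 32.6956
d((12, -19), (0, -5)) = 18.4391
d((12, -19), (-2, 2)) = 25.2389
d((12, -19), (-4, -2)) = 23.3452
d((12, -19), (5, -16)) = 7.6158
d((12, -19), (18, 12)) = 31.5753
d((0, -5), (-2, 2)) = 7.2801
d((0, -5), (-4, -2)) = 5.0
d((0, -5), (5, -16)) = 12.083
d((0, -5), (18, 12)) = 24.7588
d((-2, 2), (-4, -2)) = 4.4721
d((-2, 2), (5, -16)) = 19.3132
d((-2, 2), (18, 12)) = 22.3607
d((-4, -2), (5, -16)) = 16.6433
d((-4, -2), (18, 12)) = 26.0768
d((5, -16), (18, 12)) = 30.8707

Closest pair: (5, -18) and (5, -16) with distance 2.0

The closest pair is (5, -18) and (5, -16) with Euclidean distance 2.0. For 7 points, brute-force pairwise comparison is shown above. For large n, the divide-and-conquer algorithm (sort by x, recurse on halves, check the dividing strip) achieves O(n log n).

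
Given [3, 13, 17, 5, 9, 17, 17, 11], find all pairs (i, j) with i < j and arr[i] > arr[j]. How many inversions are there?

Finding inversions in [3, 13, 17, 5, 9, 17, 17, 11]:

(1, 3): arr[1]=13 > arr[3]=5
(1, 4): arr[1]=13 > arr[4]=9
(1, 7): arr[1]=13 > arr[7]=11
(2, 3): arr[2]=17 > arr[3]=5
(2, 4): arr[2]=17 > arr[4]=9
(2, 7): arr[2]=17 > arr[7]=11
(5, 7): arr[5]=17 > arr[7]=11
(6, 7): arr[6]=17 > arr[7]=11

Total inversions: 8

The array has 8 inversion(s): (1,3), (1,4), (1,7), (2,3), (2,4), (2,7), (5,7), (6,7). Each pair (i,j) satisfies i < j and arr[i] > arr[j].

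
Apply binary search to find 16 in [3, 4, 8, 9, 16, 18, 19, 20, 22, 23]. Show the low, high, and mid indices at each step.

Binary search for 16 in [3, 4, 8, 9, 16, 18, 19, 20, 22, 23]:

lo=0, hi=9, mid=4, arr[mid]=16 -> Found target at index 4!

Binary search finds 16 at index 4 after 1 comparisons. The search repeatedly halves the search space by comparing with the middle element.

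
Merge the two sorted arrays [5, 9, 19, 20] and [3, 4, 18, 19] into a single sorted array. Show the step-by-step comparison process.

Merging process:

Compare 5 vs 3: take 3 from right. Merged: [3]
Compare 5 vs 4: take 4 from right. Merged: [3, 4]
Compare 5 vs 18: take 5 from left. Merged: [3, 4, 5]
Compare 9 vs 18: take 9 from left. Merged: [3, 4, 5, 9]
Compare 19 vs 18: take 18 from right. Merged: [3, 4, 5, 9, 18]
Compare 19 vs 19: take 19 from left. Merged: [3, 4, 5, 9, 18, 19]
Compare 20 vs 19: take 19 from right. Merged: [3, 4, 5, 9, 18, 19, 19]
Append remaining from left: [20]. Merged: [3, 4, 5, 9, 18, 19, 19, 20]

Final merged array: [3, 4, 5, 9, 18, 19, 19, 20]
Total comparisons: 7

The merged array is [3, 4, 5, 9, 18, 19, 19, 20], requiring 7 comparisons. The merge step runs in O(n) time where n is the total number of elements.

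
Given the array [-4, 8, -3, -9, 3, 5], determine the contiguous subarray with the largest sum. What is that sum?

Using Kadane's algorithm on [-4, 8, -3, -9, 3, 5]:

Scanning through the array:
Position 1 (value 8): max_ending_here = 8, max_so_far = 8
Position 2 (value -3): max_ending_here = 5, max_so_far = 8
Position 3 (value -9): max_ending_here = -4, max_so_far = 8
Position 4 (value 3): max_ending_here = 3, max_so_far = 8
Position 5 (value 5): max_ending_here = 8, max_so_far = 8

Maximum subarray: [8]
Maximum sum: 8

The maximum subarray is [8] with sum 8. This subarray runs from index 1 to index 1.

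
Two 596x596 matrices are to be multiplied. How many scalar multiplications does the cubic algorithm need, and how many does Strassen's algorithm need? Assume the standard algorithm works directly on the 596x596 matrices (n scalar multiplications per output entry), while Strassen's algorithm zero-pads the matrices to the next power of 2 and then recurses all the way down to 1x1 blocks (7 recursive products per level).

Matrix multiplication for 596x596 matrices:

Strassen's algorithm requires power-of-2 dimensions. Pad 596x596 to 1024x1024 (next power of 2).

Standard algorithm: 596^3 = 211708736 multiplications
Strassen's algorithm: 7^(log2(1024)) = 7^10 = 282475249 multiplications
Difference: 211708736 - 282475249 = -70766513 (Strassen uses MORE here due to padding overhead — for small or just-over-power-of-2 n, padding can outweigh the per-level savings)

Standard: 211708736 multiplications (596^3). Strassen: 282475249 multiplications (7^10, after padding to 1024x1024). Strassen reduces 8 recursive multiplications to 7 at each level.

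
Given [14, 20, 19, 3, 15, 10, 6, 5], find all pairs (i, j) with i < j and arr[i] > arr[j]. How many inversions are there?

Finding inversions in [14, 20, 19, 3, 15, 10, 6, 5]:

(0, 3): arr[0]=14 > arr[3]=3
(0, 5): arr[0]=14 > arr[5]=10
(0, 6): arr[0]=14 > arr[6]=6
(0, 7): arr[0]=14 > arr[7]=5
(1, 2): arr[1]=20 > arr[2]=19
(1, 3): arr[1]=20 > arr[3]=3
(1, 4): arr[1]=20 > arr[4]=15
(1, 5): arr[1]=20 > arr[5]=10
(1, 6): arr[1]=20 > arr[6]=6
(1, 7): arr[1]=20 > arr[7]=5
(2, 3): arr[2]=19 > arr[3]=3
(2, 4): arr[2]=19 > arr[4]=15
(2, 5): arr[2]=19 > arr[5]=10
(2, 6): arr[2]=19 > arr[6]=6
(2, 7): arr[2]=19 > arr[7]=5
(4, 5): arr[4]=15 > arr[5]=10
(4, 6): arr[4]=15 > arr[6]=6
(4, 7): arr[4]=15 > arr[7]=5
(5, 6): arr[5]=10 > arr[6]=6
(5, 7): arr[5]=10 > arr[7]=5
(6, 7): arr[6]=6 > arr[7]=5

Total inversions: 21

The array has 21 inversion(s): (0,3), (0,5), (0,6), (0,7), (1,2), (1,3), (1,4), (1,5), (1,6), (1,7), (2,3), (2,4), (2,5), (2,6), (2,7), (4,5), (4,6), (4,7), (5,6), (5,7), (6,7). Each pair (i,j) satisfies i < j and arr[i] > arr[j].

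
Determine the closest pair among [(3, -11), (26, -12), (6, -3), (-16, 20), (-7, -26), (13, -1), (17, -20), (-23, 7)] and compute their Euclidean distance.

Computing all pairwise distances among 8 points:

d((3, -11), (26, -12)) = 23.0217
d((3, -11), (6, -3)) = 8.544
d((3, -11), (-16, 20)) = 36.3593
d((3, -11), (-7, -26)) = 18.0278
d((3, -11), (13, -1)) = 14.1421
d((3, -11), (17, -20)) = 16.6433
d((3, -11), (-23, 7)) = 31.6228
d((26, -12), (6, -3)) = 21.9317
d((26, -12), (-16, 20)) = 52.8015
d((26, -12), (-7, -26)) = 35.8469
d((26, -12), (13, -1)) = 17.0294
d((26, -12), (17, -20)) = 12.0416
d((26, -12), (-23, 7)) = 52.5547
d((6, -3), (-16, 20)) = 31.8277
d((6, -3), (-7, -26)) = 26.4197
d((6, -3), (13, -1)) = 7.2801 <-- minimum
d((6, -3), (17, -20)) = 20.2485
d((6, -3), (-23, 7)) = 30.6757
d((-16, 20), (-7, -26)) = 46.8722
d((-16, 20), (13, -1)) = 35.805
d((-16, 20), (17, -20)) = 51.8556
d((-16, 20), (-23, 7)) = 14.7648
d((-7, -26), (13, -1)) = 32.0156
d((-7, -26), (17, -20)) = 24.7386
d((-7, -26), (-23, 7)) = 36.6742
d((13, -1), (17, -20)) = 19.4165
d((13, -1), (-23, 7)) = 36.8782
d((17, -20), (-23, 7)) = 48.2597

Closest pair: (6, -3) and (13, -1) with distance 7.2801

The closest pair is (6, -3) and (13, -1) with Euclidean distance 7.2801. For 8 points, brute-force pairwise comparison is shown above. For large n, the divide-and-conquer algorithm (sort by x, recurse on halves, check the dividing strip) achieves O(n log n).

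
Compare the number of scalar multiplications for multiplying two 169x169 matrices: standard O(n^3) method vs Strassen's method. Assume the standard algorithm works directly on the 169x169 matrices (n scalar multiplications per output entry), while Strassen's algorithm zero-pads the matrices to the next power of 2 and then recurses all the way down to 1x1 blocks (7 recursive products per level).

Matrix multiplication for 169x169 matrices:

Strassen's algorithm requires power-of-2 dimensions. Pad 169x169 to 256x256 (next power of 2).

Standard algorithm: 169^3 = 4826809 multiplications
Strassen's algorithm: 7^(log2(256)) = 7^8 = 5764801 multiplications
Difference: 4826809 - 5764801 = -937992 (Strassen uses MORE here due to padding overhead — for small or just-over-power-of-2 n, padding can outweigh the per-level savings)

Standard: 4826809 multiplications (169^3). Strassen: 5764801 multiplications (7^8, after padding to 256x256). Strassen reduces 8 recursive multiplications to 7 at each level.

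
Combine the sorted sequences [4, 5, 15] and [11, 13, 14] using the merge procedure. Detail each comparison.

Merging process:

Compare 4 vs 11: take 4 from left. Merged: [4]
Compare 5 vs 11: take 5 from left. Merged: [4, 5]
Compare 15 vs 11: take 11 from right. Merged: [4, 5, 11]
Compare 15 vs 13: take 13 from right. Merged: [4, 5, 11, 13]
Compare 15 vs 14: take 14 from right. Merged: [4, 5, 11, 13, 14]
Append remaining from left: [15]. Merged: [4, 5, 11, 13, 14, 15]

Final merged array: [4, 5, 11, 13, 14, 15]
Total comparisons: 5

The merged array is [4, 5, 11, 13, 14, 15], requiring 5 comparisons. The merge step runs in O(n) time where n is the total number of elements.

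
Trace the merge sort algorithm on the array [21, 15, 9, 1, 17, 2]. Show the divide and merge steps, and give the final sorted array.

Merge sort trace:

Split: [21, 15, 9, 1, 17, 2] -> [21, 15, 9] and [1, 17, 2]
  Split: [21, 15, 9] -> [21] and [15, 9]
    Split: [15, 9] -> [15] and [9]
    Merge: [15] + [9] -> [9, 15]
  Merge: [21] + [9, 15] -> [9, 15, 21]
  Split: [1, 17, 2] -> [1] and [17, 2]
    Split: [17, 2] -> [17] and [2]
    Merge: [17] + [2] -> [2, 17]
  Merge: [1] + [2, 17] -> [1, 2, 17]
Merge: [9, 15, 21] + [1, 2, 17] -> [1, 2, 9, 15, 17, 21]

Final sorted array: [1, 2, 9, 15, 17, 21]

The merge sort proceeds by recursively splitting the array and merging sorted halves.
After all merges, the sorted array is [1, 2, 9, 15, 17, 21].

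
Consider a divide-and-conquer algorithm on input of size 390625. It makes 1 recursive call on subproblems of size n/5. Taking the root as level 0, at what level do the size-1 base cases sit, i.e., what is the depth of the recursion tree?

For divide and conquer with division factor 5:

Problem sizes at each level:
Level 0: 390625
Level 1: 78125
Level 2: 15625
Level 3: 3125
Level 4: 625
Level 5: 125
Level 6: 25
Level 7: 5
Level 8: 1

The root is level 0 and the size-1 base case is level 8 (the tree spans levels 0 through 8, i.e. 9 levels counting the root), so the depth is the number of divisions: log_5(390625) = 8

The recursion tree depth is log_5(390625) = 8. At each level, the problem size is divided by 5, so it takes 8 divisions to reduce to a base case of size 1. The algorithm makes 1 recursive call at each level.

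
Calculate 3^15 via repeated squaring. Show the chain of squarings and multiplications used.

Computing 3^15 by squaring (build up from 3^1; each line after the first costs one multiplication):

3^1 = 3
3^2 = (3^1)^2 = 3^2 = 9
3^3 = 3 * 3^2 = 3 * 9 = 27
3^6 = (3^3)^2 = 27^2 = 729
3^7 = 3 * 3^6 = 3 * 729 = 2187
3^14 = (3^7)^2 = 2187^2 = 4782969
3^15 = 3 * 3^14 = 3 * 4782969 = 14348907

Result: 14348907
Multiplications needed: 6 (6 lines after 3^1)

3^15 = 14348907. Using exponentiation by squaring, this requires 6 multiplications. The key idea: if the exponent is even, square the half-power; if odd, multiply by the base once.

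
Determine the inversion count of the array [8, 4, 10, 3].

Finding inversions in [8, 4, 10, 3]:

(0, 1): arr[0]=8 > arr[1]=4
(0, 3): arr[0]=8 > arr[3]=3
(1, 3): arr[1]=4 > arr[3]=3
(2, 3): arr[2]=10 > arr[3]=3

Total inversions: 4

The array has 4 inversion(s): (0,1), (0,3), (1,3), (2,3). Each pair (i,j) satisfies i < j and arr[i] > arr[j].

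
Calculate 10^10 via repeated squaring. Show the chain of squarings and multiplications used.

Computing 10^10 by squaring (build up from 10^1; each line after the first costs one multiplication):

10^1 = 10
10^2 = (10^1)^2 = 10^2 = 100
10^4 = (10^2)^2 = 100^2 = 10000
10^5 = 10 * 10^4 = 10 * 10000 = 100000
10^10 = (10^5)^2 = 100000^2 = 10000000000

Result: 10000000000
Multiplications needed: 4 (4 lines after 10^1)

10^10 = 10000000000. Using exponentiation by squaring, this requires 4 multiplications. The key idea: if the exponent is even, square the half-power; if odd, multiply by the base once.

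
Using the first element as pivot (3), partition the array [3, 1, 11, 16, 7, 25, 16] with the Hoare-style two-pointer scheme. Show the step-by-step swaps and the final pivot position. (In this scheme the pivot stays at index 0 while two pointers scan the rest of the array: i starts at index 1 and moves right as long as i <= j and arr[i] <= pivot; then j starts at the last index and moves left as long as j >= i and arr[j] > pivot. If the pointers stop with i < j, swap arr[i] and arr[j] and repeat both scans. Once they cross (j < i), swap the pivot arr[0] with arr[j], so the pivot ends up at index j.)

Hoare-style two-pointer partition with pivot = 3:

Initial array: [3, 1, 11, 16, 7, 25, 16]

Pointers start at i = 1, j = 6.
i ends at 2, j ends at 1: the pointers have crossed (j < i), so scanning stops.

Swap pivot arr[0] with arr[1] to place pivot at position 1: [1, 3, 11, 16, 7, 25, 16]
Pivot position: 1

After partitioning with pivot 3, the array becomes [1, 3, 11, 16, 7, 25, 16]. The pivot is placed at index 1. All elements to the left of the pivot are <= 3, and all elements to the right are > 3.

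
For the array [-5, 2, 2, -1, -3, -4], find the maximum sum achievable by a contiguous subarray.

Using Kadane's algorithm on [-5, 2, 2, -1, -3, -4]:

Scanning through the array:
Position 1 (value 2): max_ending_here = 2, max_so_far = 2
Position 2 (value 2): max_ending_here = 4, max_so_far = 4
Position 3 (value -1): max_ending_here = 3, max_so_far = 4
Position 4 (value -3): max_ending_here = 0, max_so_far = 4
Position 5 (value -4): max_ending_here = -4, max_so_far = 4

Maximum subarray: [2, 2]
Maximum sum: 4

The maximum subarray is [2, 2] with sum 4. This subarray runs from index 1 to index 2.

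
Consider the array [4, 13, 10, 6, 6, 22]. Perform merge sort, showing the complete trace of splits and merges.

Merge sort trace:

Split: [4, 13, 10, 6, 6, 22] -> [4, 13, 10] and [6, 6, 22]
  Split: [4, 13, 10] -> [4] and [13, 10]
    Split: [13, 10] -> [13] and [10]
    Merge: [13] + [10] -> [10, 13]
  Merge: [4] + [10, 13] -> [4, 10, 13]
  Split: [6, 6, 22] -> [6] and [6, 22]
    Split: [6, 22] -> [6] and [22]
    Merge: [6] + [22] -> [6, 22]
  Merge: [6] + [6, 22] -> [6, 6, 22]
Merge: [4, 10, 13] + [6, 6, 22] -> [4, 6, 6, 10, 13, 22]

Final sorted array: [4, 6, 6, 10, 13, 22]

The merge sort proceeds by recursively splitting the array and merging sorted halves.
After all merges, the sorted array is [4, 6, 6, 10, 13, 22].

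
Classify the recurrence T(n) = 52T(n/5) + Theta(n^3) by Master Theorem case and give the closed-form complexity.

Master Theorem for T(n) = 52T(n/5) + O(n^3):

a = 52, b = 5, c = 3
log_b(a) = log_5(52) = 2.4550

Case 3: c = 3 > log_5(52) = 2.4550
T(n) = O(n^3) = O(n^3)

For T(n) = 52T(n/5) + O(n^3): log_5(52) = 2.4550. This is Case 3 of the Master Theorem (c > log_b(a), work dominated by root), giving O(n^3).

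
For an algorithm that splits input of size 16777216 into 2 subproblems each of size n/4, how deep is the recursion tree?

For divide and conquer with division factor 4:

Problem sizes at each level:
Level 0: 16777216
Level 1: 4194304
Level 2: 1048576
Level 3: 262144
Level 4: 65536
Level 5: 16384
Level 6: 4096
Level 7: 1024
Level 8: 256
Level 9: 64
Level 10: 16
Level 11: 4
Level 12: 1

The root is level 0 and the size-1 base case is level 12 (the tree spans levels 0 through 12, i.e. 13 levels counting the root), so the depth is the number of divisions: log_4(16777216) = 12

The recursion tree depth is log_4(16777216) = 12. At each level, the problem size is divided by 4, so it takes 12 divisions to reduce to a base case of size 1. The algorithm makes 2 recursive calls at each level.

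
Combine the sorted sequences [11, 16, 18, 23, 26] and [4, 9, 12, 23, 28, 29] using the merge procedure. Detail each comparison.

Merging process:

Compare 11 vs 4: take 4 from right. Merged: [4]
Compare 11 vs 9: take 9 from right. Merged: [4, 9]
Compare 11 vs 12: take 11 from left. Merged: [4, 9, 11]
Compare 16 vs 12: take 12 from right. Merged: [4, 9, 11, 12]
Compare 16 vs 23: take 16 from left. Merged: [4, 9, 11, 12, 16]
Compare 18 vs 23: take 18 from left. Merged: [4, 9, 11, 12, 16, 18]
Compare 23 vs 23: take 23 from left. Merged: [4, 9, 11, 12, 16, 18, 23]
Compare 26 vs 23: take 23 from right. Merged: [4, 9, 11, 12, 16, 18, 23, 23]
Compare 26 vs 28: take 26 from left. Merged: [4, 9, 11, 12, 16, 18, 23, 23, 26]
Append remaining from right: [28, 29]. Merged: [4, 9, 11, 12, 16, 18, 23, 23, 26, 28, 29]

Final merged array: [4, 9, 11, 12, 16, 18, 23, 23, 26, 28, 29]
Total comparisons: 9

The merged array is [4, 9, 11, 12, 16, 18, 23, 23, 26, 28, 29], requiring 9 comparisons. The merge step runs in O(n) time where n is the total number of elements.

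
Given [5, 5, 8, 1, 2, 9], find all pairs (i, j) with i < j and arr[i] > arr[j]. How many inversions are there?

Finding inversions in [5, 5, 8, 1, 2, 9]:

(0, 3): arr[0]=5 > arr[3]=1
(0, 4): arr[0]=5 > arr[4]=2
(1, 3): arr[1]=5 > arr[3]=1
(1, 4): arr[1]=5 > arr[4]=2
(2, 3): arr[2]=8 > arr[3]=1
(2, 4): arr[2]=8 > arr[4]=2

Total inversions: 6

The array has 6 inversion(s): (0,3), (0,4), (1,3), (1,4), (2,3), (2,4). Each pair (i,j) satisfies i < j and arr[i] > arr[j].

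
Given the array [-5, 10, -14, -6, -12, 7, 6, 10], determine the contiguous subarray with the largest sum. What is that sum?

Using Kadane's algorithm on [-5, 10, -14, -6, -12, 7, 6, 10]:

Scanning through the array:
Position 1 (value 10): max_ending_here = 10, max_so_far = 10
Position 2 (value -14): max_ending_here = -4, max_so_far = 10
Position 3 (value -6): max_ending_here = -6, max_so_far = 10
Position 4 (value -12): max_ending_here = -12, max_so_far = 10
Position 5 (value 7): max_ending_here = 7, max_so_far = 10
Position 6 (value 6): max_ending_here = 13, max_so_far = 13
Position 7 (value 10): max_ending_here = 23, max_so_far = 23

Maximum subarray: [7, 6, 10]
Maximum sum: 23

The maximum subarray is [7, 6, 10] with sum 23. This subarray runs from index 5 to index 7.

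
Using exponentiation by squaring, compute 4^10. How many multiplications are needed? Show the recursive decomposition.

Computing 4^10 by squaring (build up from 4^1; each line after the first costs one multiplication):

4^1 = 4
4^2 = (4^1)^2 = 4^2 = 16
4^4 = (4^2)^2 = 16^2 = 256
4^5 = 4 * 4^4 = 4 * 256 = 1024
4^10 = (4^5)^2 = 1024^2 = 1048576

Result: 1048576
Multiplications needed: 4 (4 lines after 4^1)

4^10 = 1048576. Using exponentiation by squaring, this requires 4 multiplications. The key idea: if the exponent is even, square the half-power; if odd, multiply by the base once.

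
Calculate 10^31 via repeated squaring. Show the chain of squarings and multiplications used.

Computing 10^31 by squaring (build up from 10^1; each line after the first costs one multiplication):

10^1 = 10
10^2 = (10^1)^2 = 10^2 = 100
10^3 = 10 * 10^2 = 10 * 100 = 1000
10^6 = (10^3)^2 = 1000^2 = 1000000
10^7 = 10 * 10^6 = 10 * 1000000 = 10000000
10^14 = (10^7)^2 = 10000000^2 = 100000000000000
10^15 = 10 * 10^14 = 10 * 100000000000000 = 1000000000000000
10^30 = (10^15)^2 = 1000000000000000^2 = 1000000000000000000000000000000
10^31 = 10 * 10^30 = 10 * 1000000000000000000000000000000 = 10000000000000000000000000000000

Result: 10000000000000000000000000000000
Multiplications needed: 8 (8 lines after 10^1)

10^31 = 10000000000000000000000000000000. Using exponentiation by squaring, this requires 8 multiplications. The key idea: if the exponent is even, square the half-power; if odd, multiply by the base once.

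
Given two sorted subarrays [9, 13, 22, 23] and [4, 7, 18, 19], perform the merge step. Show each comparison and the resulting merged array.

Merging process:

Compare 9 vs 4: take 4 from right. Merged: [4]
Compare 9 vs 7: take 7 from right. Merged: [4, 7]
Compare 9 vs 18: take 9 from left. Merged: [4, 7, 9]
Compare 13 vs 18: take 13 from left. Merged: [4, 7, 9, 13]
Compare 22 vs 18: take 18 from right. Merged: [4, 7, 9, 13, 18]
Compare 22 vs 19: take 19 from right. Merged: [4, 7, 9, 13, 18, 19]
Append remaining from left: [22, 23]. Merged: [4, 7, 9, 13, 18, 19, 22, 23]

Final merged array: [4, 7, 9, 13, 18, 19, 22, 23]
Total comparisons: 6

The merged array is [4, 7, 9, 13, 18, 19, 22, 23], requiring 6 comparisons. The merge step runs in O(n) time where n is the total number of elements.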